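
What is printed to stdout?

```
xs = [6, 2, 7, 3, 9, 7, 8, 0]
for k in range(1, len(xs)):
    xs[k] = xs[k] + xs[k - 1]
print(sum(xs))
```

192

k=1: xs[1] = 2+6 = 8 → [6, 8, 7, 3, 9, 7, 8, 0]
k=2: xs[2] = 7+8 = 15 → [6, 8, 15, 3, 9, 7, 8, 0]
k=3: xs[3] = 3+15 = 18 → [6, 8, 15, 18, 9, 7, 8, 0]
k=4: xs[4] = 9+18 = 27 → [6, 8, 15, 18, 27, 7, 8, 0]
k=5: xs[5] = 7+27 = 34 → [6, 8, 15, 18, 27, 34, 8, 0]
k=6: xs[6] = 8+34 = 42 → [6, 8, 15, 18, 27, 34, 42, 0]
k=7: xs[7] = 0+42 = 42 → [6, 8, 15, 18, 27, 34, 42, 42]
sum = 192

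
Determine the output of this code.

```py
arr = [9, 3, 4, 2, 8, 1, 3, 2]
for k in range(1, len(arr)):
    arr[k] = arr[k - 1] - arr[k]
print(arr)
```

k=1: arr[1] = 9-3 = 6 → [9, 6, 4, 2, 8, 1, 3, 2]
k=2: arr[2] = 6-4 = 2 → [9, 6, 2, 2, 8, 1, 3, 2]
k=3: arr[3] = 2-2 = 0 → [9, 6, 2, 0, 8, 1, 3, 2]
k=4: arr[4] = 0-8 = -8 → [9, 6, 2, 0, -8, 1, 3, 2]
k=5: arr[5] = (-8)-1 = -9 → [9, 6, 2, 0, -8, -9, 3, 2]
k=6: arr[6] = (-9)-3 = -12 → [9, 6, 2, 0, -8, -9, -12, 2]
k=7: arr[7] = (-12)-2 = -14 → [9, 6, 2, 0, -8, -9, -12, -14]

[9, 6, 2, 0, -8, -9, -12, -14]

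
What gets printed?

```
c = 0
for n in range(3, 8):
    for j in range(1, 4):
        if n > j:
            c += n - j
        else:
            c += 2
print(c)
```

n=3,j=1: 3>1, c = 0+2 = 2
n=3,j=2: 3>2, c = 2+1 = 3
n=3,j=3: not 3>3, c = 3+2 = 5
n=4,j=1: 4>1, c = 5+3 = 8
n=4,j=2: 4>2, c = 8+2 = 10
n=4,j=3: 4>3, c = 10+1 = 11
n=5,j=1: 5>1, c = 11+4 = 15
n=5,j=2: 5>2, c = 15+3 = 18
n=5,j=3: 5>3, c = 18+2 = 20
n=6,j=1: 6>1, c = 20+5 = 25
n=6,j=2: 6>2, c = 25+4 = 29
n=6,j=3: 6>3, c = 29+3 = 32
n=7,j=1: 7>1, c = 32+6 = 38
n=7,j=2: 7>2, c = 38+5 = 43
n=7,j=3: 7>3, c = 43+4 = 47

47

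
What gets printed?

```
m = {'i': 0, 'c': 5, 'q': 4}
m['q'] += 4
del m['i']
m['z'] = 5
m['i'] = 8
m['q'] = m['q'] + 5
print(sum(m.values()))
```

31

m['q'] = 4+4 = 8 → {'i': 0, 'c': 5, 'q': 8}
del 'i' → {'c': 5, 'q': 8}
m['z'] = 5 → {'c': 5, 'q': 8, 'z': 5}
m['i'] = 8 → {'c': 5, 'q': 8, 'z': 5, 'i': 8}
m['q'] = m['q']+5 = 13 → {'c': 5, 'q': 13, 'z': 5, 'i': 8}
sum of values = 31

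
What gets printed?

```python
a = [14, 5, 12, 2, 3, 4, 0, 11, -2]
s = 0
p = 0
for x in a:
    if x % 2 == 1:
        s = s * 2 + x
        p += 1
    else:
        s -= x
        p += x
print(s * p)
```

-4521

x=14: not odd, s = 0-14 = -14; p=14
x=5: odd, s = (-14)*2+5 = -23; p=15
x=12: not odd, s = (-23)-12 = -35; p=27
x=2: not odd, s = (-35)-2 = -37; p=29
x=3: odd, s = (-37)*2+3 = -71; p=30
x=4: not odd, s = (-71)-4 = -75; p=34
x=0: not odd, s = (-75)-0 = -75; p=34
x=11: odd, s = (-75)*2+11 = -139; p=35
x=-2: not odd, s = (-139)-(-2) = -137; p=33
s*p = (-137)*33 = -4521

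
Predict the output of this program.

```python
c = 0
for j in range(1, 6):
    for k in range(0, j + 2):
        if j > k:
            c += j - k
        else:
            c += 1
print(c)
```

45

j=1,k=0: 1>0, c = 0+1 = 1
j=1,k=1: not 1>1, c = 1+1 = 2
j=1,k=2: not 1>2, c = 2+1 = 3
j=2,k=0: 2>0, c = 3+2 = 5
j=2,k=1: 2>1, c = 5+1 = 6
j=2,k=2: not 2>2, c = 6+1 = 7
j=2,k=3: not 2>3, c = 7+1 = 8
j=3,k=0: 3>0, c = 8+3 = 11
j=3,k=1: 3>1, c = 11+2 = 13
j=3,k=2: 3>2, c = 13+1 = 14
j=3,k=3: not 3>3, c = 14+1 = 15
j=3,k=4: not 3>4, c = 15+1 = 16
j=4,k=0: 4>0, c = 16+4 = 20
j=4,k=1: 4>1, c = 20+3 = 23
j=4,k=2: 4>2, c = 23+2 = 25
j=4,k=3: 4>3, c = 25+1 = 26
j=4,k=4: not 4>4, c = 26+1 = 27
j=4,k=5: not 4>5, c = 27+1 = 28
j=5,k=0: 5>0, c = 28+5 = 33
j=5,k=1: 5>1, c = 33+4 = 37
j=5,k=2: 5>2, c = 37+3 = 40
j=5,k=3: 5>3, c = 40+2 = 42
j=5,k=4: 5>4, c = 42+1 = 43
j=5,k=5: not 5>5, c = 43+1 = 44
j=5,k=6: not 5>6, c = 44+1 = 45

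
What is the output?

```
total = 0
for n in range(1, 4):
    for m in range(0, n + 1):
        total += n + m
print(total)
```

n=1,m=0: total = 0+1 = 1
n=1,m=1: total = 1+2 = 3
n=2,m=0: total = 3+2 = 5
n=2,m=1: total = 5+3 = 8
n=2,m=2: total = 8+4 = 12
n=3,m=0: total = 12+3 = 15
n=3,m=1: total = 15+4 = 19
n=3,m=2: total = 19+5 = 24
n=3,m=3: total = 24+6 = 30

30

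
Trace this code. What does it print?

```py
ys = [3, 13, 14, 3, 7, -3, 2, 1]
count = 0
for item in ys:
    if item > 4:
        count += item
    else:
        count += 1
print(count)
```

39

item=3: not >4, count = 0+1 = 1
item=13: >4, count = 1+13 = 14
item=14: >4, count = 14+14 = 28
item=3: not >4, count = 28+1 = 29
item=7: >4, count = 29+7 = 36
item=-3: not >4, count = 36+1 = 37
item=2: not >4, count = 37+1 = 38
item=1: not >4, count = 38+1 = 39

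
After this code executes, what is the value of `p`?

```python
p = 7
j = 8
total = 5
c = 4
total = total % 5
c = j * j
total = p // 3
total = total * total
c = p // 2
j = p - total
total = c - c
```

total = 5%5 = 0
c = 8*8 = 64
total = 7//3 = 2
total = 2*2 = 4
c = 7//2 = 3
j = 7-4 = 3
total = 3-3 = 0

7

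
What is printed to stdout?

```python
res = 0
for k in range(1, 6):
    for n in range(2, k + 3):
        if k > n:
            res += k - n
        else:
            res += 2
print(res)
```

38

k=1,n=2: not 1>2, res = 0+2 = 2
k=1,n=3: not 1>3, res = 2+2 = 4
k=2,n=2: not 2>2, res = 4+2 = 6
k=2,n=3: not 2>3, res = 6+2 = 8
k=2,n=4: not 2>4, res = 8+2 = 10
k=3,n=2: 3>2, res = 10+1 = 11
k=3,n=3: not 3>3, res = 11+2 = 13
k=3,n=4: not 3>4, res = 13+2 = 15
k=3,n=5: not 3>5, res = 15+2 = 17
k=4,n=2: 4>2, res = 17+2 = 19
k=4,n=3: 4>3, res = 19+1 = 20
k=4,n=4: not 4>4, res = 20+2 = 22
k=4,n=5: not 4>5, res = 22+2 = 24
k=4,n=6: not 4>6, res = 24+2 = 26
k=5,n=2: 5>2, res = 26+3 = 29
k=5,n=3: 5>3, res = 29+2 = 31
k=5,n=4: 5>4, res = 31+1 = 32
k=5,n=5: not 5>5, res = 32+2 = 34
k=5,n=6: not 5>6, res = 34+2 = 36
k=5,n=7: not 5>7, res = 36+2 = 38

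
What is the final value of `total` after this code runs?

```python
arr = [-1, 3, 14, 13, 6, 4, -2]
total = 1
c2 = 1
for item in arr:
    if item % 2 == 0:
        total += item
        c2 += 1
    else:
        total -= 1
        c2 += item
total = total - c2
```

item=-1: not even, total = 1-1 = 0; c2=0
item=3: not even, total = 0-1 = -1; c2=3
item=14: even, total = (-1)+14 = 13; c2=4
item=13: not even, total = 13-1 = 12; c2=17
item=6: even, total = 12+6 = 18; c2=18
item=4: even, total = 18+4 = 22; c2=19
item=-2: even, total = 22+(-2) = 20; c2=20
total-c2 = 20-20 = 0

0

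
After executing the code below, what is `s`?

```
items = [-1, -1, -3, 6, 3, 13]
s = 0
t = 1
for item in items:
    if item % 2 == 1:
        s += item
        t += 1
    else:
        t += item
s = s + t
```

item=-1: odd, s = 0+(-1) = -1; t=2
item=-1: odd, s = (-1)+(-1) = -2; t=3
item=-3: odd, s = (-2)+(-3) = -5; t=4
item=6: not odd; t=10
item=3: odd, s = (-5)+3 = -2; t=11
item=13: odd, s = (-2)+13 = 11; t=12
s+t = 11+12 = 23

23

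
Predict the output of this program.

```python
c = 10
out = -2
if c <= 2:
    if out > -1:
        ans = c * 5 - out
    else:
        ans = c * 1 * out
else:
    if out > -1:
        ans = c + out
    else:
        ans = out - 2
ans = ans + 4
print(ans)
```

0

c=10, out=-2
c <= 2 is False; out > -1 is False
→ ans = out - 2 = -4
ans = (-4)+4 = 0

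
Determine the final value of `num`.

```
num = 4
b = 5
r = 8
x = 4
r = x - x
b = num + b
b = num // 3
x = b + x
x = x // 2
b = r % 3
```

r = 4-4 = 0
b = 4+5 = 9
b = 4//3 = 1
x = 1+4 = 5
x = 5//2 = 2
b = 0%3 = 0

4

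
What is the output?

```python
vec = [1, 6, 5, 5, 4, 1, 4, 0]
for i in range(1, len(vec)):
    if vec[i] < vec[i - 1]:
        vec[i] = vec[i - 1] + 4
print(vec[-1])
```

30

i=1: 6>=1, unchanged → [1, 6, 5, 5, 4, 1, 4, 0]
i=2: 5<6, vec[2] = 6+4 = 10 → [1, 6, 10, 5, 4, 1, 4, 0]
i=3: 5<10, vec[3] = 10+4 = 14 → [1, 6, 10, 14, 4, 1, 4, 0]
i=4: 4<14, vec[4] = 14+4 = 18 → [1, 6, 10, 14, 18, 1, 4, 0]
i=5: 1<18, vec[5] = 18+4 = 22 → [1, 6, 10, 14, 18, 22, 4, 0]
i=6: 4<22, vec[6] = 22+4 = 26 → [1, 6, 10, 14, 18, 22, 26, 0]
i=7: 0<26, vec[7] = 26+4 = 30 → [1, 6, 10, 14, 18, 22, 26, 30]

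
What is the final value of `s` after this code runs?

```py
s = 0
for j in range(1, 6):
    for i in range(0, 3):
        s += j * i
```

45

j=1,i=0: s = 0+0 = 0
j=1,i=1: s = 0+1 = 1
j=1,i=2: s = 1+2 = 3
j=2,i=0: s = 3+0 = 3
j=2,i=1: s = 3+2 = 5
j=2,i=2: s = 5+4 = 9
j=3,i=0: s = 9+0 = 9
j=3,i=1: s = 9+3 = 12
j=3,i=2: s = 12+6 = 18
j=4,i=0: s = 18+0 = 18
j=4,i=1: s = 18+4 = 22
j=4,i=2: s = 22+8 = 30
j=5,i=0: s = 30+0 = 30
j=5,i=1: s = 30+5 = 35
j=5,i=2: s = 35+10 = 45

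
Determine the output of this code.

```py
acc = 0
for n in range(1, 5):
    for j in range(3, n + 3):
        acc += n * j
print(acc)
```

125

n=1,j=3: acc = 0+3 = 3
n=2,j=3: acc = 3+6 = 9
n=2,j=4: acc = 9+8 = 17
n=3,j=3: acc = 17+9 = 26
n=3,j=4: acc = 26+12 = 38
n=3,j=5: acc = 38+15 = 53
n=4,j=3: acc = 53+12 = 65
n=4,j=4: acc = 65+16 = 81
n=4,j=5: acc = 81+20 = 101
n=4,j=6: acc = 101+24 = 125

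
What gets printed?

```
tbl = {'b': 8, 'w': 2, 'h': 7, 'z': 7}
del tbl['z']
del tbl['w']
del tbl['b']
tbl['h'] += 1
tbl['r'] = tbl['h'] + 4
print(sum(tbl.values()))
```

20

del 'z' → {'b': 8, 'w': 2, 'h': 7}
del 'w' → {'b': 8, 'h': 7}
del 'b' → {'h': 7}
tbl['h'] = 7+1 = 8 → {'h': 8}
tbl['r'] = tbl['h']+4 = 12 → {'h': 8, 'r': 12}
sum of values = 20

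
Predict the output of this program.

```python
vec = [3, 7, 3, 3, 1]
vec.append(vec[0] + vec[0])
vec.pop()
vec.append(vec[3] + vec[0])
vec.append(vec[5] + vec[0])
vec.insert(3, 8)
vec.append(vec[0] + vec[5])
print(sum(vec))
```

44

append vec[0]+vec[0] = 3+3 = 6 → [3, 7, 3, 3, 1, 6]
pop() removes 6 → [3, 7, 3, 3, 1]
append vec[3]+vec[0] = 3+3 = 6 → [3, 7, 3, 3, 1, 6]
append vec[5]+vec[0] = 6+3 = 9 → [3, 7, 3, 3, 1, 6, 9]
insert 8 at 3 → [3, 7, 3, 8, 3, 1, 6, 9]
append vec[0]+vec[5] = 3+1 = 4 → [3, 7, 3, 8, 3, 1, 6, 9, 4]
sum = 44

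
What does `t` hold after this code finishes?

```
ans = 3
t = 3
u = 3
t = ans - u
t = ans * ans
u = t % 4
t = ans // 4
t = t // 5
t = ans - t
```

3

t = 3-3 = 0
t = 3*3 = 9
u = 9%4 = 1
t = 3//4 = 0
t = 0//5 = 0
t = 3-0 = 3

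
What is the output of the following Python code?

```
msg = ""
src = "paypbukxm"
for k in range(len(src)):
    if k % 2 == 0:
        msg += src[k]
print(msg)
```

pybkm

k=0: add 'p' → 'p'
k=1: skip
k=2: add 'y' → 'py'
k=3: skip
k=4: add 'b' → 'pyb'
k=5: skip
k=6: add 'k' → 'pybk'
k=7: skip
k=8: add 'm' → 'pybkm'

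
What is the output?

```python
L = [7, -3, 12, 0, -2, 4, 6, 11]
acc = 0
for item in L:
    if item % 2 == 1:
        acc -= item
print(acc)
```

item=7: odd, acc = 0-7 = -7
item=-3: odd, acc = (-7)-(-3) = -4
item=12: not odd
item=0: not odd
item=-2: not odd
item=4: not odd
item=6: not odd
item=11: odd, acc = (-4)-11 = -15

-15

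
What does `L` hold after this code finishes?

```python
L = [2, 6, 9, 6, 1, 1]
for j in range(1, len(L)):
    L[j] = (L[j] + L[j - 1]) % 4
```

[2, 0, 1, 3, 0, 1]

j=1: L[1] = (6+2)%4 = 0 → [2, 0, 9, 6, 1, 1]
j=2: L[2] = (9+0)%4 = 1 → [2, 0, 1, 6, 1, 1]
j=3: L[3] = (6+1)%4 = 3 → [2, 0, 1, 3, 1, 1]
j=4: L[4] = (1+3)%4 = 0 → [2, 0, 1, 3, 0, 1]
j=5: L[5] = (1+0)%4 = 1 → [2, 0, 1, 3, 0, 1]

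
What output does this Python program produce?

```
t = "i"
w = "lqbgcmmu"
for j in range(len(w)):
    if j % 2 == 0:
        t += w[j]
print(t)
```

j=0: add 'l' → 'il'
j=1: skip
j=2: add 'b' → 'ilb'
j=3: skip
j=4: add 'c' → 'ilbc'
j=5: skip
j=6: add 'm' → 'ilbcm'
j=7: skip

ilbcm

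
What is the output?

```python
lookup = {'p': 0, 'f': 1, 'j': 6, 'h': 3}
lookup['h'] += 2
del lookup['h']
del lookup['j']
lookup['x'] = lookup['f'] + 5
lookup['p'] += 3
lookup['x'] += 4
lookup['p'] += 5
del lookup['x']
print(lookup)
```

lookup['h'] = 3+2 = 5 → {'p': 0, 'f': 1, 'j': 6, 'h': 5}
del 'h' → {'p': 0, 'f': 1, 'j': 6}
del 'j' → {'p': 0, 'f': 1}
lookup['x'] = lookup['f']+5 = 6 → {'p': 0, 'f': 1, 'x': 6}
lookup['p'] = 0+3 = 3 → {'p': 3, 'f': 1, 'x': 6}
lookup['x'] = 6+4 = 10 → {'p': 3, 'f': 1, 'x': 10}
lookup['p'] = 3+5 = 8 → {'p': 8, 'f': 1, 'x': 10}
del 'x' → {'p': 8, 'f': 1}

{'p': 8, 'f': 1}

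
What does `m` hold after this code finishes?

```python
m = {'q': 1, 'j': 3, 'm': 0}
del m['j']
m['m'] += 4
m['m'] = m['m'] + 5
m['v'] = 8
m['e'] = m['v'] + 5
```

{'q': 1, 'm': 9, 'v': 8, 'e': 13}

del 'j' → {'q': 1, 'm': 0}
m['m'] = 0+4 = 4 → {'q': 1, 'm': 4}
m['m'] = m['m']+5 = 9 → {'q': 1, 'm': 9}
m['v'] = 8 → {'q': 1, 'm': 9, 'v': 8}
m['e'] = m['v']+5 = 13 → {'q': 1, 'm': 9, 'v': 8, 'e': 13}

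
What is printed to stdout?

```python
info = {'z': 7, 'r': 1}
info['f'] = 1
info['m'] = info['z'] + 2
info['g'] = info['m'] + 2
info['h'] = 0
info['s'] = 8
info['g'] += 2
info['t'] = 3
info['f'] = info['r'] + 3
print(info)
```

{'z': 7, 'r': 1, 'f': 4, 'm': 9, 'g': 13, 'h': 0, 's': 8, 't': 3}

info['f'] = 1 → {'z': 7, 'r': 1, 'f': 1}
info['m'] = info['z']+2 = 9 → {'z': 7, 'r': 1, 'f': 1, 'm': 9}
info['g'] = info['m']+2 = 11 → {'z': 7, 'r': 1, 'f': 1, 'm': 9, 'g': 11}
info['h'] = 0 → {'z': 7, 'r': 1, 'f': 1, 'm': 9, 'g': 11, 'h': 0}
info['s'] = 8 → {'z': 7, 'r': 1, 'f': 1, 'm': 9, 'g': 11, 'h': 0, 's': 8}
info['g'] = 11+2 = 13 → {'z': 7, 'r': 1, 'f': 1, 'm': 9, 'g': 13, 'h': 0, 's': 8}
info['t'] = 3 → {'z': 7, 'r': 1, 'f': 1, 'm': 9, 'g': 13, 'h': 0, 's': 8, 't': 3}
info['f'] = info['r']+3 = 4 → {'z': 7, 'r': 1, 'f': 4, 'm': 9, 'g': 13, 'h': 0, 's': 8, 't': 3}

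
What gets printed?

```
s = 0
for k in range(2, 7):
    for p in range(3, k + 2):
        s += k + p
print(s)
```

k=2,p=3: s = 0+5 = 5
k=3,p=3: s = 5+6 = 11
k=3,p=4: s = 11+7 = 18
k=4,p=3: s = 18+7 = 25
k=4,p=4: s = 25+8 = 33
k=4,p=5: s = 33+9 = 42
k=5,p=3: s = 42+8 = 50
k=5,p=4: s = 50+9 = 59
k=5,p=5: s = 59+10 = 69
k=5,p=6: s = 69+11 = 80
k=6,p=3: s = 80+9 = 89
k=6,p=4: s = 89+10 = 99
k=6,p=5: s = 99+11 = 110
k=6,p=6: s = 110+12 = 122
k=6,p=7: s = 122+13 = 135

135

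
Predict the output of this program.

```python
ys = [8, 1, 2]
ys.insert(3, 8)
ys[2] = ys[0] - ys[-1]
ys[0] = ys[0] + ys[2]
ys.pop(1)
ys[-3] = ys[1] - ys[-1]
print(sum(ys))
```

0

insert 8 at 3 → [8, 1, 2, 8]
ys[2] = ys[0]-ys[-1] = 8-8 = 0 → [8, 1, 0, 8]
ys[0] = ys[0]+ys[2] = 8+0 = 8 → [8, 1, 0, 8]
pop(1) removes 1 → [8, 0, 8]
ys[-3] = ys[1]-ys[-1] = 0-8 = -8 → [-8, 0, 8]
sum = 0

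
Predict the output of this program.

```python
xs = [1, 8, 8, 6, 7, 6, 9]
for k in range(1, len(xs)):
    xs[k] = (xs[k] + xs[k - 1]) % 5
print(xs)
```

[1, 4, 2, 3, 0, 1, 0]

k=1: xs[1] = (8+1)%5 = 4 → [1, 4, 8, 6, 7, 6, 9]
k=2: xs[2] = (8+4)%5 = 2 → [1, 4, 2, 6, 7, 6, 9]
k=3: xs[3] = (6+2)%5 = 3 → [1, 4, 2, 3, 7, 6, 9]
k=4: xs[4] = (7+3)%5 = 0 → [1, 4, 2, 3, 0, 6, 9]
k=5: xs[5] = (6+0)%5 = 1 → [1, 4, 2, 3, 0, 1, 9]
k=6: xs[6] = (9+1)%5 = 0 → [1, 4, 2, 3, 0, 1, 0]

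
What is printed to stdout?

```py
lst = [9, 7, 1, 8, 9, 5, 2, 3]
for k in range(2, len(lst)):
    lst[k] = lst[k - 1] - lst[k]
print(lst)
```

k=2: lst[2] = 7-1 = 6 → [9, 7, 6, 8, 9, 5, 2, 3]
k=3: lst[3] = 6-8 = -2 → [9, 7, 6, -2, 9, 5, 2, 3]
k=4: lst[4] = (-2)-9 = -11 → [9, 7, 6, -2, -11, 5, 2, 3]
k=5: lst[5] = (-11)-5 = -16 → [9, 7, 6, -2, -11, -16, 2, 3]
k=6: lst[6] = (-16)-2 = -18 → [9, 7, 6, -2, -11, -16, -18, 3]
k=7: lst[7] = (-18)-3 = -21 → [9, 7, 6, -2, -11, -16, -18, -21]

[9, 7, 6, -2, -11, -16, -18, -21]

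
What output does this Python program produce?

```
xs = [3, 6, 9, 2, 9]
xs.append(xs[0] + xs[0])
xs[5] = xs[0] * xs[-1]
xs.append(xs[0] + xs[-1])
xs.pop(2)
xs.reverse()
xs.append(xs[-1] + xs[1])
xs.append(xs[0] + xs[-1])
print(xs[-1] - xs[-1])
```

0

append xs[0]+xs[0] = 3+3 = 6 → [3, 6, 9, 2, 9, 6]
xs[5] = xs[0]*xs[-1] = 3*6 = 18 → [3, 6, 9, 2, 9, 18]
append xs[0]+xs[-1] = 3+18 = 21 → [3, 6, 9, 2, 9, 18, 21]
pop(2) removes 9 → [3, 6, 2, 9, 18, 21]
reverse → [21, 18, 9, 2, 6, 3]
append xs[-1]+xs[1] = 3+18 = 21 → [21, 18, 9, 2, 6, 3, 21]
append xs[0]+xs[-1] = 21+21 = 42 → [21, 18, 9, 2, 6, 3, 21, 42]
xs[-1]-xs[-1] = 42-42 = 0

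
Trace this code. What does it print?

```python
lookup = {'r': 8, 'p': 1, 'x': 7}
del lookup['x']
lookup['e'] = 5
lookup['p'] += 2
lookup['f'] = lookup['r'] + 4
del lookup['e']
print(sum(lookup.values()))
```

del 'x' → {'r': 8, 'p': 1}
lookup['e'] = 5 → {'r': 8, 'p': 1, 'e': 5}
lookup['p'] = 1+2 = 3 → {'r': 8, 'p': 3, 'e': 5}
lookup['f'] = lookup['r']+4 = 12 → {'r': 8, 'p': 3, 'e': 5, 'f': 12}
del 'e' → {'r': 8, 'p': 3, 'f': 12}
sum of values = 23

23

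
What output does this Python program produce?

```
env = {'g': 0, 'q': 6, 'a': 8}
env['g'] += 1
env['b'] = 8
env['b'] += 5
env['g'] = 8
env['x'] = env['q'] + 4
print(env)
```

env['g'] = 0+1 = 1 → {'g': 1, 'q': 6, 'a': 8}
env['b'] = 8 → {'g': 1, 'q': 6, 'a': 8, 'b': 8}
env['b'] = 8+5 = 13 → {'g': 1, 'q': 6, 'a': 8, 'b': 13}
env['g'] = 8 → {'g': 8, 'q': 6, 'a': 8, 'b': 13}
env['x'] = env['q']+4 = 10 → {'g': 8, 'q': 6, 'a': 8, 'b': 13, 'x': 10}

{'g': 8, 'q': 6, 'a': 8, 'b': 13, 'x': 10}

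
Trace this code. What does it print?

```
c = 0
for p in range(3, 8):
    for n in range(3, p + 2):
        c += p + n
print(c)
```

205

p=3,n=3: c = 0+6 = 6
p=3,n=4: c = 6+7 = 13
p=4,n=3: c = 13+7 = 20
p=4,n=4: c = 20+8 = 28
p=4,n=5: c = 28+9 = 37
p=5,n=3: c = 37+8 = 45
p=5,n=4: c = 45+9 = 54
p=5,n=5: c = 54+10 = 64
p=5,n=6: c = 64+11 = 75
p=6,n=3: c = 75+9 = 84
p=6,n=4: c = 84+10 = 94
p=6,n=5: c = 94+11 = 105
p=6,n=6: c = 105+12 = 117
p=6,n=7: c = 117+13 = 130
p=7,n=3: c = 130+10 = 140
p=7,n=4: c = 140+11 = 151
p=7,n=5: c = 151+12 = 163
p=7,n=6: c = 163+13 = 176
p=7,n=7: c = 176+14 = 190
p=7,n=8: c = 190+15 = 205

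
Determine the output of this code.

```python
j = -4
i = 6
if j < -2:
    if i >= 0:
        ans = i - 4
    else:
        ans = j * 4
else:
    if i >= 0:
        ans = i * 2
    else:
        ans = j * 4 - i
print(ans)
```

2

j=-4, i=6
j < -2 is True; i >= 0 is True
→ ans = i - 4 = 2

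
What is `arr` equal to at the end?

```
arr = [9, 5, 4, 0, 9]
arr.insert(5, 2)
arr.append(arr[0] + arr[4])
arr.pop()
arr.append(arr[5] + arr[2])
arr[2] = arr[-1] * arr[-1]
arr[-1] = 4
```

insert 2 at 5 → [9, 5, 4, 0, 9, 2]
append arr[0]+arr[4] = 9+9 = 18 → [9, 5, 4, 0, 9, 2, 18]
pop() removes 18 → [9, 5, 4, 0, 9, 2]
append arr[5]+arr[2] = 2+4 = 6 → [9, 5, 4, 0, 9, 2, 6]
arr[2] = arr[-1]*arr[-1] = 6*6 = 36 → [9, 5, 36, 0, 9, 2, 6]
arr[-1] = 4 → [9, 5, 36, 0, 9, 2, 4]

[9, 5, 36, 0, 9, 2, 4]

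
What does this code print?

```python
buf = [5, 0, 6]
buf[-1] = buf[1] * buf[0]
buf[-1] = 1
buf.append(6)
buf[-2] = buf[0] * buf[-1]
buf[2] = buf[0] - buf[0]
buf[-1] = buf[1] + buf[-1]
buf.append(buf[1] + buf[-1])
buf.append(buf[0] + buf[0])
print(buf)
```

buf[-1] = buf[1]*buf[0] = 0*5 = 0 → [5, 0, 0]
buf[-1] = 1 → [5, 0, 1]
append 6 → [5, 0, 1, 6]
buf[-2] = buf[0]*buf[-1] = 5*6 = 30 → [5, 0, 30, 6]
buf[2] = buf[0]-buf[0] = 5-5 = 0 → [5, 0, 0, 6]
buf[-1] = buf[1]+buf[-1] = 0+6 = 6 → [5, 0, 0, 6]
append buf[1]+buf[-1] = 0+6 = 6 → [5, 0, 0, 6, 6]
append buf[0]+buf[0] = 5+5 = 10 → [5, 0, 0, 6, 6, 10]

[5, 0, 0, 6, 6, 10]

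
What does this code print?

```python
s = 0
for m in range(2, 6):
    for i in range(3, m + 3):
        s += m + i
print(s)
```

116

m=2,i=3: s = 0+5 = 5
m=2,i=4: s = 5+6 = 11
m=3,i=3: s = 11+6 = 17
m=3,i=4: s = 17+7 = 24
m=3,i=5: s = 24+8 = 32
m=4,i=3: s = 32+7 = 39
m=4,i=4: s = 39+8 = 47
m=4,i=5: s = 47+9 = 56
m=4,i=6: s = 56+10 = 66
m=5,i=3: s = 66+8 = 74
m=5,i=4: s = 74+9 = 83
m=5,i=5: s = 83+10 = 93
m=5,i=6: s = 93+11 = 104
m=5,i=7: s = 104+12 = 116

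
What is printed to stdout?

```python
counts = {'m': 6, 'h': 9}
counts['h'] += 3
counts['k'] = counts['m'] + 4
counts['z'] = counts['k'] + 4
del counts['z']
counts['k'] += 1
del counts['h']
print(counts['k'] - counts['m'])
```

counts['h'] = 9+3 = 12 → {'m': 6, 'h': 12}
counts['k'] = counts['m']+4 = 10 → {'m': 6, 'h': 12, 'k': 10}
counts['z'] = counts['k']+4 = 14 → {'m': 6, 'h': 12, 'k': 10, 'z': 14}
del 'z' → {'m': 6, 'h': 12, 'k': 10}
counts['k'] = 10+1 = 11 → {'m': 6, 'h': 12, 'k': 11}
del 'h' → {'m': 6, 'k': 11}
counts['k']-counts['m'] = 11-6 = 5

5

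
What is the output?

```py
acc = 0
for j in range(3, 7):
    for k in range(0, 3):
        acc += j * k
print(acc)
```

j=3,k=0: acc = 0+0 = 0
j=3,k=1: acc = 0+3 = 3
j=3,k=2: acc = 3+6 = 9
j=4,k=0: acc = 9+0 = 9
j=4,k=1: acc = 9+4 = 13
j=4,k=2: acc = 13+8 = 21
j=5,k=0: acc = 21+0 = 21
j=5,k=1: acc = 21+5 = 26
j=5,k=2: acc = 26+10 = 36
j=6,k=0: acc = 36+0 = 36
j=6,k=1: acc = 36+6 = 42
j=6,k=2: acc = 42+12 = 54

54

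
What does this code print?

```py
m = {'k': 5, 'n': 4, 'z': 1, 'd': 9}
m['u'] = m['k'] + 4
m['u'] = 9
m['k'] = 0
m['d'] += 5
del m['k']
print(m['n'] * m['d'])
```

56

m['u'] = m['k']+4 = 9 → {'k': 5, 'n': 4, 'z': 1, 'd': 9, 'u': 9}
m['u'] = 9 → {'k': 5, 'n': 4, 'z': 1, 'd': 9, 'u': 9}
m['k'] = 0 → {'k': 0, 'n': 4, 'z': 1, 'd': 9, 'u': 9}
m['d'] = 9+5 = 14 → {'k': 0, 'n': 4, 'z': 1, 'd': 14, 'u': 9}
del 'k' → {'n': 4, 'z': 1, 'd': 14, 'u': 9}
m['n']*m['d'] = 4*14 = 56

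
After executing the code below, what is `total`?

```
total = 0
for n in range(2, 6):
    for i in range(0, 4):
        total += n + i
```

n=2,i=0: total = 0+2 = 2
n=2,i=1: total = 2+3 = 5
n=2,i=2: total = 5+4 = 9
n=2,i=3: total = 9+5 = 14
n=3,i=0: total = 14+3 = 17
n=3,i=1: total = 17+4 = 21
n=3,i=2: total = 21+5 = 26
n=3,i=3: total = 26+6 = 32
n=4,i=0: total = 32+4 = 36
n=4,i=1: total = 36+5 = 41
n=4,i=2: total = 41+6 = 47
n=4,i=3: total = 47+7 = 54
n=5,i=0: total = 54+5 = 59
n=5,i=1: total = 59+6 = 65
n=5,i=2: total = 65+7 = 72
n=5,i=3: total = 72+8 = 80

80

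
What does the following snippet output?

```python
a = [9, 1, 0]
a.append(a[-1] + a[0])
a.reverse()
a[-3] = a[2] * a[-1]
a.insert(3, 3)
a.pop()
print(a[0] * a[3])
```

append a[-1]+a[0] = 0+9 = 9 → [9, 1, 0, 9]
reverse → [9, 0, 1, 9]
a[-3] = a[2]*a[-1] = 1*9 = 9 → [9, 9, 1, 9]
insert 3 at 3 → [9, 9, 1, 3, 9]
pop() removes 9 → [9, 9, 1, 3]
a[0]*a[3] = 9*3 = 27

27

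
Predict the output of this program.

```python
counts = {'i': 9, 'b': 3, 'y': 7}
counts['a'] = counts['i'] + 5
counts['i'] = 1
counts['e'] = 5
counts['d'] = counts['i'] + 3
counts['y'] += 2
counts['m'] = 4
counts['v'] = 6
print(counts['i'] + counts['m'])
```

counts['a'] = counts['i']+5 = 14 → {'i': 9, 'b': 3, 'y': 7, 'a': 14}
counts['i'] = 1 → {'i': 1, 'b': 3, 'y': 7, 'a': 14}
counts['e'] = 5 → {'i': 1, 'b': 3, 'y': 7, 'a': 14, 'e': 5}
counts['d'] = counts['i']+3 = 4 → {'i': 1, 'b': 3, 'y': 7, 'a': 14, 'e': 5, 'd': 4}
counts['y'] = 7+2 = 9 → {'i': 1, 'b': 3, 'y': 9, 'a': 14, 'e': 5, 'd': 4}
counts['m'] = 4 → {'i': 1, 'b': 3, 'y': 9, 'a': 14, 'e': 5, 'd': 4, 'm': 4}
counts['v'] = 6 → {'i': 1, 'b': 3, 'y': 9, 'a': 14, 'e': 5, 'd': 4, 'm': 4, 'v': 6}
counts['i']+counts['m'] = 1+4 = 5

5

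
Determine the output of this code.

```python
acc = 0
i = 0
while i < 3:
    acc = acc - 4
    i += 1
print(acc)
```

i=0: acc = 0-4 = -4
i=1: acc = (-4)-4 = -8
i=2: acc = (-8)-4 = -12

-12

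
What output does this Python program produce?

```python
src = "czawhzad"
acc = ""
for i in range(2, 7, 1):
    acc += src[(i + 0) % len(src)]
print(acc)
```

i=2: add src[2]='a' → 'a'
i=3: add src[3]='w' → 'aw'
i=4: add src[4]='h' → 'awh'
i=5: add src[5]='z' → 'awhz'
i=6: add src[6]='a' → 'awhza'

awhza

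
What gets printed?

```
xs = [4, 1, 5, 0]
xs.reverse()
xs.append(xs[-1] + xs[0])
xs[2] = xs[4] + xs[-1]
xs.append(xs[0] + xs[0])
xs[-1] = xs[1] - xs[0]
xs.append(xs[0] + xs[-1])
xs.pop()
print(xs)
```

reverse → [0, 5, 1, 4]
append xs[-1]+xs[0] = 4+0 = 4 → [0, 5, 1, 4, 4]
xs[2] = xs[4]+xs[-1] = 4+4 = 8 → [0, 5, 8, 4, 4]
append xs[0]+xs[0] = 0+0 = 0 → [0, 5, 8, 4, 4, 0]
xs[-1] = xs[1]-xs[0] = 5-0 = 5 → [0, 5, 8, 4, 4, 5]
append xs[0]+xs[-1] = 0+5 = 5 → [0, 5, 8, 4, 4, 5, 5]
pop() removes 5 → [0, 5, 8, 4, 4, 5]

[0, 5, 8, 4, 4, 5]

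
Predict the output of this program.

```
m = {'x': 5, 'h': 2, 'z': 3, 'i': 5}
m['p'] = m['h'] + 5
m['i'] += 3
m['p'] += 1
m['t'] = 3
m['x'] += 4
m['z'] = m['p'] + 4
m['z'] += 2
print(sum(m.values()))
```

m['p'] = m['h']+5 = 7 → {'x': 5, 'h': 2, 'z': 3, 'i': 5, 'p': 7}
m['i'] = 5+3 = 8 → {'x': 5, 'h': 2, 'z': 3, 'i': 8, 'p': 7}
m['p'] = 7+1 = 8 → {'x': 5, 'h': 2, 'z': 3, 'i': 8, 'p': 8}
m['t'] = 3 → {'x': 5, 'h': 2, 'z': 3, 'i': 8, 'p': 8, 't': 3}
m['x'] = 5+4 = 9 → {'x': 9, 'h': 2, 'z': 3, 'i': 8, 'p': 8, 't': 3}
m['z'] = m['p']+4 = 12 → {'x': 9, 'h': 2, 'z': 12, 'i': 8, 'p': 8, 't': 3}
m['z'] = 12+2 = 14 → {'x': 9, 'h': 2, 'z': 14, 'i': 8, 'p': 8, 't': 3}
sum of values = 44

44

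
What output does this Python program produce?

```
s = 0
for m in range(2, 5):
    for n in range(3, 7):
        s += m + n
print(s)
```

90

m=2,n=3: s = 0+5 = 5
m=2,n=4: s = 5+6 = 11
m=2,n=5: s = 11+7 = 18
m=2,n=6: s = 18+8 = 26
m=3,n=3: s = 26+6 = 32
m=3,n=4: s = 32+7 = 39
m=3,n=5: s = 39+8 = 47
m=3,n=6: s = 47+9 = 56
m=4,n=3: s = 56+7 = 63
m=4,n=4: s = 63+8 = 71
m=4,n=5: s = 71+9 = 80
m=4,n=6: s = 80+10 = 90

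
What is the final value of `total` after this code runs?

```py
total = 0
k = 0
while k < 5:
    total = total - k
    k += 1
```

k=0: total = 0-0 = 0
k=1: total = 0-1 = -1
k=2: total = (-1)-2 = -3
k=3: total = (-3)-3 = -6
k=4: total = (-6)-4 = -10

-10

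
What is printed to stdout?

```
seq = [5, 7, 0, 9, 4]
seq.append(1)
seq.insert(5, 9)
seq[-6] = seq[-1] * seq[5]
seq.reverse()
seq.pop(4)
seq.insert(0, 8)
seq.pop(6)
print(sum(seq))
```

40

append 1 → [5, 7, 0, 9, 4, 1]
insert 9 at 5 → [5, 7, 0, 9, 4, 9, 1]
seq[-6] = seq[-1]*seq[5] = 1*9 = 9 → [5, 9, 0, 9, 4, 9, 1]
reverse → [1, 9, 4, 9, 0, 9, 5]
pop(4) removes 0 → [1, 9, 4, 9, 9, 5]
insert 8 at 0 → [8, 1, 9, 4, 9, 9, 5]
pop(6) removes 5 → [8, 1, 9, 4, 9, 9]
sum = 40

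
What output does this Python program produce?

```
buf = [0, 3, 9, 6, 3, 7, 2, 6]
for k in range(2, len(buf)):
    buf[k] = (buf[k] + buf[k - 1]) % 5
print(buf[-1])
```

k=2: buf[2] = (9+3)%5 = 2 → [0, 3, 2, 6, 3, 7, 2, 6]
k=3: buf[3] = (6+2)%5 = 3 → [0, 3, 2, 3, 3, 7, 2, 6]
k=4: buf[4] = (3+3)%5 = 1 → [0, 3, 2, 3, 1, 7, 2, 6]
k=5: buf[5] = (7+1)%5 = 3 → [0, 3, 2, 3, 1, 3, 2, 6]
k=6: buf[6] = (2+3)%5 = 0 → [0, 3, 2, 3, 1, 3, 0, 6]
k=7: buf[7] = (6+0)%5 = 1 → [0, 3, 2, 3, 1, 3, 0, 1]

1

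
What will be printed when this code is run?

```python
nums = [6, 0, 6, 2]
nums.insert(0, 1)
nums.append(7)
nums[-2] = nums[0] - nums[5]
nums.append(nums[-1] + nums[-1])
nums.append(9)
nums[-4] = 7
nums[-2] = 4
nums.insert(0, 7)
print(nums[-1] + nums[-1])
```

18

insert 1 at 0 → [1, 6, 0, 6, 2]
append 7 → [1, 6, 0, 6, 2, 7]
nums[-2] = nums[0]-nums[5] = 1-7 = -6 → [1, 6, 0, 6, -6, 7]
append nums[-1]+nums[-1] = 7+7 = 14 → [1, 6, 0, 6, -6, 7, 14]
append 9 → [1, 6, 0, 6, -6, 7, 14, 9]
nums[-4] = 7 → [1, 6, 0, 6, 7, 7, 14, 9]
nums[-2] = 4 → [1, 6, 0, 6, 7, 7, 4, 9]
insert 7 at 0 → [7, 1, 6, 0, 6, 7, 7, 4, 9]
nums[-1]+nums[-1] = 9+9 = 18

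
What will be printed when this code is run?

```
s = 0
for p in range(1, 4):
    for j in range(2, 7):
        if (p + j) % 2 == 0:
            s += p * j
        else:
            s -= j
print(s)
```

p=1,j=2: odd sum, s = 0-2 = -2
p=1,j=3: even sum, s = (-2)+3 = 1
p=1,j=4: odd sum, s = 1-4 = -3
p=1,j=5: even sum, s = (-3)+5 = 2
p=1,j=6: odd sum, s = 2-6 = -4
p=2,j=2: even sum, s = (-4)+4 = 0
p=2,j=3: odd sum, s = 0-3 = -3
p=2,j=4: even sum, s = (-3)+8 = 5
p=2,j=5: odd sum, s = 5-5 = 0
p=2,j=6: even sum, s = 0+12 = 12
p=3,j=2: odd sum, s = 12-2 = 10
p=3,j=3: even sum, s = 10+9 = 19
p=3,j=4: odd sum, s = 19-4 = 15
p=3,j=5: even sum, s = 15+15 = 30
p=3,j=6: odd sum, s = 30-6 = 24

24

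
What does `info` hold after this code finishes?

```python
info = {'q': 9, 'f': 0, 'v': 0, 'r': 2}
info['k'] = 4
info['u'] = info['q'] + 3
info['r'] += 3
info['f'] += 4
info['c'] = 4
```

{'q': 9, 'f': 4, 'v': 0, 'r': 5, 'k': 4, 'u': 12, 'c': 4}

info['k'] = 4 → {'q': 9, 'f': 0, 'v': 0, 'r': 2, 'k': 4}
info['u'] = info['q']+3 = 12 → {'q': 9, 'f': 0, 'v': 0, 'r': 2, 'k': 4, 'u': 12}
info['r'] = 2+3 = 5 → {'q': 9, 'f': 0, 'v': 0, 'r': 5, 'k': 4, 'u': 12}
info['f'] = 0+4 = 4 → {'q': 9, 'f': 4, 'v': 0, 'r': 5, 'k': 4, 'u': 12}
info['c'] = 4 → {'q': 9, 'f': 4, 'v': 0, 'r': 5, 'k': 4, 'u': 12, 'c': 4}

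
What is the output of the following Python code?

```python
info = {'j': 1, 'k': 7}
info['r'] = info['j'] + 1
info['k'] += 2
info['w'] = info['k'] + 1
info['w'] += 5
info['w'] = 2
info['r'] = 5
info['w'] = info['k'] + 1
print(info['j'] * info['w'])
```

10

info['r'] = info['j']+1 = 2 → {'j': 1, 'k': 7, 'r': 2}
info['k'] = 7+2 = 9 → {'j': 1, 'k': 9, 'r': 2}
info['w'] = info['k']+1 = 10 → {'j': 1, 'k': 9, 'r': 2, 'w': 10}
info['w'] = 10+5 = 15 → {'j': 1, 'k': 9, 'r': 2, 'w': 15}
info['w'] = 2 → {'j': 1, 'k': 9, 'r': 2, 'w': 2}
info['r'] = 5 → {'j': 1, 'k': 9, 'r': 5, 'w': 2}
info['w'] = info['k']+1 = 10 → {'j': 1, 'k': 9, 'r': 5, 'w': 10}
info['j']*info['w'] = 1*10 = 10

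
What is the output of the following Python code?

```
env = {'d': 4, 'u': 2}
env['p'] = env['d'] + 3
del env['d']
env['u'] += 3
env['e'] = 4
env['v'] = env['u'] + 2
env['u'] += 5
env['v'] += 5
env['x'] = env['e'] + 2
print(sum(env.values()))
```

39

env['p'] = env['d']+3 = 7 → {'d': 4, 'u': 2, 'p': 7}
del 'd' → {'u': 2, 'p': 7}
env['u'] = 2+3 = 5 → {'u': 5, 'p': 7}
env['e'] = 4 → {'u': 5, 'p': 7, 'e': 4}
env['v'] = env['u']+2 = 7 → {'u': 5, 'p': 7, 'e': 4, 'v': 7}
env['u'] = 5+5 = 10 → {'u': 10, 'p': 7, 'e': 4, 'v': 7}
env['v'] = 7+5 = 12 → {'u': 10, 'p': 7, 'e': 4, 'v': 12}
env['x'] = env['e']+2 = 6 → {'u': 10, 'p': 7, 'e': 4, 'v': 12, 'x': 6}
sum of values = 39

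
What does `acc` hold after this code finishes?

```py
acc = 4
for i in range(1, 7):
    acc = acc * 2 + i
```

376

i=1: acc = 4*2+1 = 9
i=2: acc = 9*2+2 = 20
i=3: acc = 20*2+3 = 43
i=4: acc = 43*2+4 = 90
i=5: acc = 90*2+5 = 185
i=6: acc = 185*2+6 = 376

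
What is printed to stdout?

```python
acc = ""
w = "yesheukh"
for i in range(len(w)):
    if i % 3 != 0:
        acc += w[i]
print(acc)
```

eseuh

i=0: skip
i=1: add 'e' → 'e'
i=2: add 's' → 'es'
i=3: skip
i=4: add 'e' → 'ese'
i=5: add 'u' → 'eseu'
i=6: skip
i=7: add 'h' → 'eseuh'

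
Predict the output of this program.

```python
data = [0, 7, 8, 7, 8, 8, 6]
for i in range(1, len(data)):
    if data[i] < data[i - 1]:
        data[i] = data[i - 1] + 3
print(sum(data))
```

i=1: 7>=0, unchanged → [0, 7, 8, 7, 8, 8, 6]
i=2: 8>=7, unchanged → [0, 7, 8, 7, 8, 8, 6]
i=3: 7<8, data[3] = 8+3 = 11 → [0, 7, 8, 11, 8, 8, 6]
i=4: 8<11, data[4] = 11+3 = 14 → [0, 7, 8, 11, 14, 8, 6]
i=5: 8<14, data[5] = 14+3 = 17 → [0, 7, 8, 11, 14, 17, 6]
i=6: 6<17, data[6] = 17+3 = 20 → [0, 7, 8, 11, 14, 17, 20]
sum = 77

77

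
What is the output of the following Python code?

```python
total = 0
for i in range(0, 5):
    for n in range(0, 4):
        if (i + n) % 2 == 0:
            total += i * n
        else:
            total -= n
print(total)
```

i=0,n=0: even sum, total = 0+0 = 0
i=0,n=1: odd sum, total = 0-1 = -1
i=0,n=2: even sum, total = (-1)+0 = -1
i=0,n=3: odd sum, total = (-1)-3 = -4
i=1,n=0: odd sum, total = (-4)-0 = -4
i=1,n=1: even sum, total = (-4)+1 = -3
i=1,n=2: odd sum, total = (-3)-2 = -5
i=1,n=3: even sum, total = (-5)+3 = -2
i=2,n=0: even sum, total = (-2)+0 = -2
i=2,n=1: odd sum, total = (-2)-1 = -3
i=2,n=2: even sum, total = (-3)+4 = 1
i=2,n=3: odd sum, total = 1-3 = -2
i=3,n=0: odd sum, total = (-2)-0 = -2
i=3,n=1: even sum, total = (-2)+3 = 1
i=3,n=2: odd sum, total = 1-2 = -1
i=3,n=3: even sum, total = (-1)+9 = 8
i=4,n=0: even sum, total = 8+0 = 8
i=4,n=1: odd sum, total = 8-1 = 7
i=4,n=2: even sum, total = 7+8 = 15
i=4,n=3: odd sum, total = 15-3 = 12

12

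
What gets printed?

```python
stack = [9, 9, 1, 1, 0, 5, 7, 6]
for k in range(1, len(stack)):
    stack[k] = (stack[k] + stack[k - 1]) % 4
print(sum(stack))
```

k=1: stack[1] = (9+9)%4 = 2 → [9, 2, 1, 1, 0, 5, 7, 6]
k=2: stack[2] = (1+2)%4 = 3 → [9, 2, 3, 1, 0, 5, 7, 6]
k=3: stack[3] = (1+3)%4 = 0 → [9, 2, 3, 0, 0, 5, 7, 6]
k=4: stack[4] = (0+0)%4 = 0 → [9, 2, 3, 0, 0, 5, 7, 6]
k=5: stack[5] = (5+0)%4 = 1 → [9, 2, 3, 0, 0, 1, 7, 6]
k=6: stack[6] = (7+1)%4 = 0 → [9, 2, 3, 0, 0, 1, 0, 6]
k=7: stack[7] = (6+0)%4 = 2 → [9, 2, 3, 0, 0, 1, 0, 2]
sum = 17

17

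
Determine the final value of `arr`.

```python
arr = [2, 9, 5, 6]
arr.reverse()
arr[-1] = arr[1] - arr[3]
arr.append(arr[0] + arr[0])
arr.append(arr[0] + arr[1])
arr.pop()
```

[6, 5, 9, 3, 12]

reverse → [6, 5, 9, 2]
arr[-1] = arr[1]-arr[3] = 5-2 = 3 → [6, 5, 9, 3]
append arr[0]+arr[0] = 6+6 = 12 → [6, 5, 9, 3, 12]
append arr[0]+arr[1] = 6+5 = 11 → [6, 5, 9, 3, 12, 11]
pop() removes 11 → [6, 5, 9, 3, 12]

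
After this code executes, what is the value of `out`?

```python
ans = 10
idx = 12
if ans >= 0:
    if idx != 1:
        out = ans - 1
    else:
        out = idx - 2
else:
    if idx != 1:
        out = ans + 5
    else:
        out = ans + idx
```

9

ans=10, idx=12
ans >= 0 is True; idx != 1 is True
→ out = ans - 1 = 9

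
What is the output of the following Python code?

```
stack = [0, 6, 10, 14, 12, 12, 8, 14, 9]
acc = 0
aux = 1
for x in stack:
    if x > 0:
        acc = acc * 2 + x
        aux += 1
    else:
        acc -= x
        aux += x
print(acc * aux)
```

x=0: not >0, acc = 0-0 = 0; aux=1
x=6: >0, acc = 0*2+6 = 6; aux=2
x=10: >0, acc = 6*2+10 = 22; aux=3
x=14: >0, acc = 22*2+14 = 58; aux=4
x=12: >0, acc = 58*2+12 = 128; aux=5
x=12: >0, acc = 128*2+12 = 268; aux=6
x=8: >0, acc = 268*2+8 = 544; aux=7
x=14: >0, acc = 544*2+14 = 1102; aux=8
x=9: >0, acc = 1102*2+9 = 2213; aux=9
acc*aux = 2213*9 = 19917

19917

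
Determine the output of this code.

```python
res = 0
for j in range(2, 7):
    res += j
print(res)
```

20

j=2: res = 0+2 = 2
j=3: res = 2+3 = 5
j=4: res = 5+4 = 9
j=5: res = 9+5 = 14
j=6: res = 14+6 = 20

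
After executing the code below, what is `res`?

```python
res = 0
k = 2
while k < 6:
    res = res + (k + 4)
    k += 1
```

k=2: res = 0+6 = 6
k=3: res = 6+7 = 13
k=4: res = 13+8 = 21
k=5: res = 21+9 = 30

30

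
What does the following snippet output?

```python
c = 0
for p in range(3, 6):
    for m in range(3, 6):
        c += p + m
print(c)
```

p=3,m=3: c = 0+6 = 6
p=3,m=4: c = 6+7 = 13
p=3,m=5: c = 13+8 = 21
p=4,m=3: c = 21+7 = 28
p=4,m=4: c = 28+8 = 36
p=4,m=5: c = 36+9 = 45
p=5,m=3: c = 45+8 = 53
p=5,m=4: c = 53+9 = 62
p=5,m=5: c = 62+10 = 72

72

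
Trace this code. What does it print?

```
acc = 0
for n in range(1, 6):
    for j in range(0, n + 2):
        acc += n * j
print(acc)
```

210

n=1,j=0: acc = 0+0 = 0
n=1,j=1: acc = 0+1 = 1
n=1,j=2: acc = 1+2 = 3
n=2,j=0: acc = 3+0 = 3
n=2,j=1: acc = 3+2 = 5
n=2,j=2: acc = 5+4 = 9
n=2,j=3: acc = 9+6 = 15
n=3,j=0: acc = 15+0 = 15
n=3,j=1: acc = 15+3 = 18
n=3,j=2: acc = 18+6 = 24
n=3,j=3: acc = 24+9 = 33
n=3,j=4: acc = 33+12 = 45
n=4,j=0: acc = 45+0 = 45
n=4,j=1: acc = 45+4 = 49
n=4,j=2: acc = 49+8 = 57
n=4,j=3: acc = 57+12 = 69
n=4,j=4: acc = 69+16 = 85
n=4,j=5: acc = 85+20 = 105
n=5,j=0: acc = 105+0 = 105
n=5,j=1: acc = 105+5 = 110
n=5,j=2: acc = 110+10 = 120
n=5,j=3: acc = 120+15 = 135
n=5,j=4: acc = 135+20 = 155
n=5,j=5: acc = 155+25 = 180
n=5,j=6: acc = 180+30 = 210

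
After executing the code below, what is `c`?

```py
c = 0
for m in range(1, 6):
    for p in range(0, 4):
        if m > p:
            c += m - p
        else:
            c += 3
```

m=1,p=0: 1>0, c = 0+1 = 1
m=1,p=1: not 1>1, c = 1+3 = 4
m=1,p=2: not 1>2, c = 4+3 = 7
m=1,p=3: not 1>3, c = 7+3 = 10
m=2,p=0: 2>0, c = 10+2 = 12
m=2,p=1: 2>1, c = 12+1 = 13
m=2,p=2: not 2>2, c = 13+3 = 16
m=2,p=3: not 2>3, c = 16+3 = 19
m=3,p=0: 3>0, c = 19+3 = 22
m=3,p=1: 3>1, c = 22+2 = 24
m=3,p=2: 3>2, c = 24+1 = 25
m=3,p=3: not 3>3, c = 25+3 = 28
m=4,p=0: 4>0, c = 28+4 = 32
m=4,p=1: 4>1, c = 32+3 = 35
m=4,p=2: 4>2, c = 35+2 = 37
m=4,p=3: 4>3, c = 37+1 = 38
m=5,p=0: 5>0, c = 38+5 = 43
m=5,p=1: 5>1, c = 43+4 = 47
m=5,p=2: 5>2, c = 47+3 = 50
m=5,p=3: 5>3, c = 50+2 = 52

52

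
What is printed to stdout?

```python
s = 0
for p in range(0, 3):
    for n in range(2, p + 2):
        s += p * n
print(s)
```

p=1,n=2: s = 0+2 = 2
p=2,n=2: s = 2+4 = 6
p=2,n=3: s = 6+6 = 12

12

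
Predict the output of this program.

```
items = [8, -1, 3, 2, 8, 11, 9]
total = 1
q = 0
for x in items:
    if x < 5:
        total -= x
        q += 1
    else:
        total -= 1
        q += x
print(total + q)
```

32

x=8: not <5, total = 1-1 = 0; q=8
x=-1: <5, total = 0-(-1) = 1; q=9
x=3: <5, total = 1-3 = -2; q=10
x=2: <5, total = (-2)-2 = -4; q=11
x=8: not <5, total = (-4)-1 = -5; q=19
x=11: not <5, total = (-5)-1 = -6; q=30
x=9: not <5, total = (-6)-1 = -7; q=39
total+q = (-7)+39 = 32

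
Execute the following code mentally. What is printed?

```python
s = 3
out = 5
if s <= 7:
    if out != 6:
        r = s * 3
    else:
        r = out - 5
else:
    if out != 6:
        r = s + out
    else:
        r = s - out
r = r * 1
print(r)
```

s=3, out=5
s <= 7 is True; out != 6 is True
→ r = s * 3 = 9
r = 9*1 = 9

9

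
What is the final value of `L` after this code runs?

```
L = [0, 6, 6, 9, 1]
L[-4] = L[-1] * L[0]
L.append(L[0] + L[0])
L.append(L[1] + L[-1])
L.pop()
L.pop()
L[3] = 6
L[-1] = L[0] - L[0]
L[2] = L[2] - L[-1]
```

[0, 0, 6, 6, 0]

L[-4] = L[-1]*L[0] = 1*0 = 0 → [0, 0, 6, 9, 1]
append L[0]+L[0] = 0+0 = 0 → [0, 0, 6, 9, 1, 0]
append L[1]+L[-1] = 0+0 = 0 → [0, 0, 6, 9, 1, 0, 0]
pop() removes 0 → [0, 0, 6, 9, 1, 0]
pop() removes 0 → [0, 0, 6, 9, 1]
L[3] = 6 → [0, 0, 6, 6, 1]
L[-1] = L[0]-L[0] = 0-0 = 0 → [0, 0, 6, 6, 0]
L[2] = L[2]-L[-1] = 6-0 = 6 → [0, 0, 6, 6, 0]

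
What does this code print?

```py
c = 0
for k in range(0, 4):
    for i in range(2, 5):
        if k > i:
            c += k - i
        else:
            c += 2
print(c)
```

23

k=0,i=2: not 0>2, c = 0+2 = 2
k=0,i=3: not 0>3, c = 2+2 = 4
k=0,i=4: not 0>4, c = 4+2 = 6
k=1,i=2: not 1>2, c = 6+2 = 8
k=1,i=3: not 1>3, c = 8+2 = 10
k=1,i=4: not 1>4, c = 10+2 = 12
k=2,i=2: not 2>2, c = 12+2 = 14
k=2,i=3: not 2>3, c = 14+2 = 16
k=2,i=4: not 2>4, c = 16+2 = 18
k=3,i=2: 3>2, c = 18+1 = 19
k=3,i=3: not 3>3, c = 19+2 = 21
k=3,i=4: not 3>4, c = 21+2 = 23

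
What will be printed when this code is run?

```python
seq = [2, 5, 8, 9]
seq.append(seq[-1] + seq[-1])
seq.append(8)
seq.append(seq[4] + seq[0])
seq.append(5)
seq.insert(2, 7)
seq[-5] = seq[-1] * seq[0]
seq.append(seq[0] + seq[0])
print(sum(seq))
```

append seq[-1]+seq[-1] = 9+9 = 18 → [2, 5, 8, 9, 18]
append 8 → [2, 5, 8, 9, 18, 8]
append seq[4]+seq[0] = 18+2 = 20 → [2, 5, 8, 9, 18, 8, 20]
append 5 → [2, 5, 8, 9, 18, 8, 20, 5]
insert 7 at 2 → [2, 5, 7, 8, 9, 18, 8, 20, 5]
seq[-5] = seq[-1]*seq[0] = 5*2 = 10 → [2, 5, 7, 8, 10, 18, 8, 20, 5]
append seq[0]+seq[0] = 2+2 = 4 → [2, 5, 7, 8, 10, 18, 8, 20, 5, 4]
sum = 87

87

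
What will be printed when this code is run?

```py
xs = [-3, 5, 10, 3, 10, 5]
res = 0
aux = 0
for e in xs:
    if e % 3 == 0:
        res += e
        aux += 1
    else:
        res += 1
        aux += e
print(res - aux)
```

-28

e=-3: %3==0, res = 0+(-3) = -3; aux=1
e=5: not %3==0, res = (-3)+1 = -2; aux=6
e=10: not %3==0, res = (-2)+1 = -1; aux=16
e=3: %3==0, res = (-1)+3 = 2; aux=17
e=10: not %3==0, res = 2+1 = 3; aux=27
e=5: not %3==0, res = 3+1 = 4; aux=32
res-aux = 4-32 = -28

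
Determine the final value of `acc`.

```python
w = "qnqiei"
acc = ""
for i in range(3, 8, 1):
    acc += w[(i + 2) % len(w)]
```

i=3: add w[5]='i' → 'i'
i=4: add w[0]='q' → 'iq'
i=5: add w[1]='n' → 'iqn'
i=6: add w[2]='q' → 'iqnq'
i=7: add w[3]='i' → 'iqnqi'

'iqnqi'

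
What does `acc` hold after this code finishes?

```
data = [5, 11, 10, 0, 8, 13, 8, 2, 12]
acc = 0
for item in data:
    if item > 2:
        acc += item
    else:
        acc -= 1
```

item=5: >2, acc = 0+5 = 5
item=11: >2, acc = 5+11 = 16
item=10: >2, acc = 16+10 = 26
item=0: not >2, acc = 26-1 = 25
item=8: >2, acc = 25+8 = 33
item=13: >2, acc = 33+13 = 46
item=8: >2, acc = 46+8 = 54
item=2: not >2, acc = 54-1 = 53
item=12: >2, acc = 53+12 = 65

65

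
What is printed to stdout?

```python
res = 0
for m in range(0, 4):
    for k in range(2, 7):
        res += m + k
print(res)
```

110

m=0,k=2: res = 0+2 = 2
m=0,k=3: res = 2+3 = 5
m=0,k=4: res = 5+4 = 9
m=0,k=5: res = 9+5 = 14
m=0,k=6: res = 14+6 = 20
m=1,k=2: res = 20+3 = 23
m=1,k=3: res = 23+4 = 27
m=1,k=4: res = 27+5 = 32
m=1,k=5: res = 32+6 = 38
m=1,k=6: res = 38+7 = 45
m=2,k=2: res = 45+4 = 49
m=2,k=3: res = 49+5 = 54
m=2,k=4: res = 54+6 = 60
m=2,k=5: res = 60+7 = 67
m=2,k=6: res = 67+8 = 75
m=3,k=2: res = 75+5 = 80
m=3,k=3: res = 80+6 = 86
m=3,k=4: res = 86+7 = 93
m=3,k=5: res = 93+8 = 101
m=3,k=6: res = 101+9 = 110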